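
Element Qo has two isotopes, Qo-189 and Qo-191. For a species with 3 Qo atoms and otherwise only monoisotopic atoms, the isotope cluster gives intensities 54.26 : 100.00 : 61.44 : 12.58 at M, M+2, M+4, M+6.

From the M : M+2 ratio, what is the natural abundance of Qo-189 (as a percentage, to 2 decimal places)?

61.95%

Write p for the Qo-189 fraction. I(M+2)/I(M) = [C(3,1)·p^2·(1−p)] / p^3 = 3·(1−p)/p = 100.00/54.26 = 1.8430
(1−p)/p = 1.8430/3 = 0.6143  ⇒  p = 1/(1 + 0.6143) = 0.6195
Qo-189: 61.95%, Qo-191: 38.05%.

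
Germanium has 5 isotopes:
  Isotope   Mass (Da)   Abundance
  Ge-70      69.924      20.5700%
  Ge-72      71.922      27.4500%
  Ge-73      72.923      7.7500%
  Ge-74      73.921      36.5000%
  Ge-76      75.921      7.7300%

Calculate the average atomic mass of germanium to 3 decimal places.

Weight each isotope mass by its fractional abundance: 0.205700 × 69.924 + 0.274500 × 71.922 + 0.077500 × 72.923 + 0.365000 × 73.921 + 0.077300 × 75.921
= 14.3834 + 19.7426 + 5.6515 + 26.9812 + 5.8687 = 72.6274 Da

72.627 Da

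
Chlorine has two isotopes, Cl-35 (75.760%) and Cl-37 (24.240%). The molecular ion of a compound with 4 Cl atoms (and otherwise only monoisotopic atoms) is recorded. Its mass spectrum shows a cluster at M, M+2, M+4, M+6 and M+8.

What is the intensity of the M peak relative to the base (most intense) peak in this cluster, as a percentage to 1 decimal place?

(0.75760 + 0.24240)^4 gives M 0.3294, M+2 0.4216, M+4 0.2023, M+6 0.0432, M+8 0.0035; the largest is M+2.
P(M+2) = C(4,1) × 0.75760^3 × 0.24240^1 = 4 × 0.4348304 × 0.2424 = 0.421612 (base)
P(M) = C(4,0) × 0.75760^4 × 0.24240^0 = 1 × 0.32942751 × 1.0000 = 0.329428
Relative intensity = 0.329428 / 0.421612 × 100 = 78.1

78.1%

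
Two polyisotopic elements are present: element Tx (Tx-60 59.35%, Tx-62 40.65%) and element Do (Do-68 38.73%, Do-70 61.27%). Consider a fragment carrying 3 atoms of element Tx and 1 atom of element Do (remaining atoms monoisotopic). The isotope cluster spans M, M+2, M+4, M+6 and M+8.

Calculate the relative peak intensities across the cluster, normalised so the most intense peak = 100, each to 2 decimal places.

21.47 : 78.08 : 100.00 : 54.70 : 10.91

Element Tx pattern (n=3): 0.20905578 : 0.42955942 : 0.29421383 : 0.06717097
Element Do pattern (n=1): 0.3873 : 0.6127
Convolve the two distributions (both contribute in 2-u steps):
  M: 0.20905578×0.3873 = 0.080967
  M+2: 0.20905578×0.6127 + 0.42955942×0.3873 = 0.294457
  M+4: 0.42955942×0.6127 + 0.29421383×0.3873 = 0.377140
  M+6: 0.29421383×0.6127 + 0.06717097×0.3873 = 0.206280
  M+8: 0.06717097×0.6127 = 0.041156
Scale to base peak (0.377140) = 100: 21.47 : 78.08 : 100.00 : 54.70 : 10.91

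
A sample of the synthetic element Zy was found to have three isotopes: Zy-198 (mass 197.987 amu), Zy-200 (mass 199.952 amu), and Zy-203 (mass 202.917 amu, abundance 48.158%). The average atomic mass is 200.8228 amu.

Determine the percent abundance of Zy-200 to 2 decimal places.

23.49%

The remaining 51.842% is split between Zy-198 (fraction x) and Zy-200 (fraction 0.51842 − x).
Substituting: 197.987x + 199.952(0.51842 − x) = 103.10203114
(197.987 − 199.952)x = -0.5570847  ⇒  x = 0.28350, y = 0.23492
Zy-198: 28.35%, Zy-200: 23.49%.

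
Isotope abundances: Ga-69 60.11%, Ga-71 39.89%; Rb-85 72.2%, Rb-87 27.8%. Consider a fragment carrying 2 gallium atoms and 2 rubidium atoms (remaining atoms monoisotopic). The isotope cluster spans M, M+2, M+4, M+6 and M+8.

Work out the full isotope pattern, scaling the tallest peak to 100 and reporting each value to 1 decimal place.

Gallium pattern (n=2): 0.36132121 : 0.47955758 : 0.15912121
Rubidium pattern (n=2): 0.521284 : 0.401432 : 0.077284
Convolve the two distributions (both contribute in 2-u steps):
  M: 0.36132121×0.521284 = 0.188351
  M+2: 0.36132121×0.401432 + 0.47955758×0.521284 = 0.395032
  M+4: 0.36132121×0.077284 + 0.47955758×0.401432 + 0.15912121×0.521284 = 0.303381
  M+6: 0.47955758×0.077284 + 0.15912121×0.401432 = 0.100938
  M+8: 0.15912121×0.077284 = 0.012298
Scale to base peak (0.395032) = 100: 47.7 : 100.0 : 76.8 : 25.6 : 3.1

47.7 : 100.0 : 76.8 : 25.6 : 3.1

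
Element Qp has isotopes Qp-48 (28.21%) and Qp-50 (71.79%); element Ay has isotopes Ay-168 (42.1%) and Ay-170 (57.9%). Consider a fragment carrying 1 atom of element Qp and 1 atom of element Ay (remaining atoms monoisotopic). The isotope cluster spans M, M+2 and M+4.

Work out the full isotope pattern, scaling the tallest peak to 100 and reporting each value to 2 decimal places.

Element Qp pattern (n=1): 0.2821 : 0.7179
Element Ay pattern (n=1): 0.4210 : 0.5790
Convolve the two distributions (both contribute in 2-u steps):
  M: 0.2821×0.4210 = 0.118764
  M+2: 0.2821×0.5790 + 0.7179×0.4210 = 0.465572
  M+4: 0.7179×0.5790 = 0.415664
Scale to base peak (0.465572) = 100: 25.51 : 100.00 : 89.28

25.51 : 100.00 : 89.28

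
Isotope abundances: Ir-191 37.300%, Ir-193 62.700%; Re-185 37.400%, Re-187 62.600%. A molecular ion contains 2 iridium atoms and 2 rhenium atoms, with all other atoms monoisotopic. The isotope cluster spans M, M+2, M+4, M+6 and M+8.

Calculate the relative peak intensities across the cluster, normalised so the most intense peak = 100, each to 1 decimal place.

Iridium pattern (n=2): 0.139129 : 0.467742 : 0.393129
Rhenium pattern (n=2): 0.139876 : 0.468248 : 0.391876
Convolve the two distributions (both contribute in 2-u steps):
  M: 0.139129×0.139876 = 0.019461
  M+2: 0.139129×0.468248 + 0.467742×0.139876 = 0.130573
  M+4: 0.139129×0.391876 + 0.467742×0.468248 + 0.393129×0.139876 = 0.328530
  M+6: 0.467742×0.391876 + 0.393129×0.468248 = 0.367379
  M+8: 0.393129×0.391876 = 0.154058
Scale to base peak (0.367379) = 100: 5.3 : 35.5 : 89.4 : 100.0 : 41.9

5.3 : 35.5 : 89.4 : 100.0 : 41.9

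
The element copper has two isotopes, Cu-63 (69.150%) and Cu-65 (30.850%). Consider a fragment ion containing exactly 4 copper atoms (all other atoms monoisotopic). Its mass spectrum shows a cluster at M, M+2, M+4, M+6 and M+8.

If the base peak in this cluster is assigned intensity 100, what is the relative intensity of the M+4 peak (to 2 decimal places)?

Binomial terms of (0.69150 + 0.30850)^4: M 0.2286, M+2 0.4080, M+4 0.2731, M+6 0.0812, M+8 0.0091 → M+2 is the base peak.
P(M+2) = C(4,1) × 0.69150^3 × 0.30850^1 = 4 × 0.33065611 × 0.3085 = 0.408030 (base)
P(M+4) = C(4,2) × 0.69150^2 × 0.30850^2 = 6 × 0.47817225 × 0.09517225 = 0.273052
Relative intensity = 0.273052 / 0.408030 × 100 = 66.92

66.92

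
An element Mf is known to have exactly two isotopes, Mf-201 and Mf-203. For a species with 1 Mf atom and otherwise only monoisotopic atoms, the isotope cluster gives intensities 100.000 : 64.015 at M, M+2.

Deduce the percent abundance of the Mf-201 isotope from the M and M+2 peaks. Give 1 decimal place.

Let p = fractional abundance of Mf-201. I(M+2)/I(M) = [C(1,1)·p^0·(1−p)] / p^1 = 1·(1−p)/p = 64.015/100.000 = 0.6401
(1−p)/p = 0.6401/1 = 0.6401  ⇒  p = 1/(1 + 0.6401) = 0.6097
Mf-201: 61.0%, Mf-203: 39.0%.

61.0%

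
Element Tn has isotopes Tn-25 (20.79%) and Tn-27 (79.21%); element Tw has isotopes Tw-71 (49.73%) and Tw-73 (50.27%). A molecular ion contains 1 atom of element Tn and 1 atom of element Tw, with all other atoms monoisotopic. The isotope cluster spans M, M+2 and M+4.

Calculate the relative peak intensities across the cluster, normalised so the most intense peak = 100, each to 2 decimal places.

20.74 : 100.00 : 79.89

Element Tn pattern (n=1): 0.2079 : 0.7921
Element Tw pattern (n=1): 0.4973 : 0.5027
Convolve the two distributions (both contribute in 2-u steps):
  M: 0.2079×0.4973 = 0.103389
  M+2: 0.2079×0.5027 + 0.7921×0.4973 = 0.498423
  M+4: 0.7921×0.5027 = 0.398189
Scale to base peak (0.498423) = 100: 20.74 : 100.00 : 79.89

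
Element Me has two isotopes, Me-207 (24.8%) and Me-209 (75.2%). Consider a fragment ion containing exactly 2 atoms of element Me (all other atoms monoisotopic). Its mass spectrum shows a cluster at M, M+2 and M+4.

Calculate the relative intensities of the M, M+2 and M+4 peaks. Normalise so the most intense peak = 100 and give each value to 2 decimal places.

10.88 : 65.96 : 100.00

Expanding (0.248 + 0.752)^2:
P(M) = 0.248^2 = 0.061504
P(M+2) = 2 × 0.248^1 × 0.752^1 = 0.372992
P(M+4) = 0.752^2 = 0.565504
The M+4 peak is largest (0.565504); scaling to 100 gives 10.88 : 65.96 : 100.00.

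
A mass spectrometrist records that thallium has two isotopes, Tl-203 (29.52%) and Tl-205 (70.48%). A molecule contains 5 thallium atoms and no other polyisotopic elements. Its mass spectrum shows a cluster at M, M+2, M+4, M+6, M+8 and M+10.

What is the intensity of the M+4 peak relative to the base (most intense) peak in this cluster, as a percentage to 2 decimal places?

35.09%

Binomial terms of (0.2952 + 0.7048)^5: M 0.0022, M+2 0.0268, M+4 0.1278, M+6 0.3051, M+8 0.3642, M+10 0.1739 → M+8 is the base peak.
P(M+8) = C(5,4) × 0.2952^1 × 0.7048^4 = 5 × 0.2952 × 0.24675365 = 0.364208 (base)
P(M+4) = C(5,2) × 0.2952^3 × 0.7048^2 = 10 × 0.02572463 × 0.49674304 = 0.127785
Relative intensity = 0.127785 / 0.364208 × 100 = 35.09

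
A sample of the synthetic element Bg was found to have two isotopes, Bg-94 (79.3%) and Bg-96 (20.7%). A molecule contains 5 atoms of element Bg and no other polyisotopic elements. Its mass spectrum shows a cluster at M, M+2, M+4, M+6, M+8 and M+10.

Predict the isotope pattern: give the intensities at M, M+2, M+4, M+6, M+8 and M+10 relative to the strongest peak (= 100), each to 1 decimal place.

Each Bg atom is independently Bg-94 (p = 0.793) or Bg-96 (q = 0.207); the cluster is the binomial expansion (p + q)^5.
P(M) = 0.793^5 = 0.313593
P(M+2) = 5 × 0.793^4 × 0.207^1 = 0.409292
P(M+4) = 10 × 0.793^3 × 0.207^2 = 0.213678
P(M+6) = 10 × 0.793^2 × 0.207^3 = 0.055777
P(M+8) = 5 × 0.793^1 × 0.207^4 = 0.007280
P(M+10) = 0.207^5 = 0.000380
The M+2 peak is largest (0.409292); scaling to 100 gives 76.6 : 100.0 : 52.2 : 13.6 : 1.8 : 0.1.

76.6 : 100.0 : 52.2 : 13.6 : 1.8 : 0.1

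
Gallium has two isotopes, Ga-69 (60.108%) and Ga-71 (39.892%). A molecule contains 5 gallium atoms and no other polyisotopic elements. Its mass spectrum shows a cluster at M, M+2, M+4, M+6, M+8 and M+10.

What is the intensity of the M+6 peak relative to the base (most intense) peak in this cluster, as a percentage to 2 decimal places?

(0.60108 + 0.39892)^5 gives M 0.0785, M+2 0.2604, M+4 0.3456, M+6 0.2294, M+8 0.0761, M+10 0.0101; the largest is M+4.
P(M+4) = C(5,2) × 0.60108^3 × 0.39892^2 = 10 × 0.2171685 × 0.15913717 = 0.345596 (base)
P(M+6) = C(5,3) × 0.60108^2 × 0.39892^3 = 10 × 0.36129717 × 0.063483 = 0.229362
Relative intensity = 0.229362 / 0.345596 × 100 = 66.37

66.37%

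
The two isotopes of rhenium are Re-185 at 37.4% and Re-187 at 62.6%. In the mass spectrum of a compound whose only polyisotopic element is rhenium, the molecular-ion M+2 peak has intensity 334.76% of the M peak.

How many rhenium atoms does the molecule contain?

The M+2/M ratio from n Re atoms is n · q/p = n · 0.626/0.374.
n = 3.3476 × 0.374/0.626 = 2.00 ≈ 2

2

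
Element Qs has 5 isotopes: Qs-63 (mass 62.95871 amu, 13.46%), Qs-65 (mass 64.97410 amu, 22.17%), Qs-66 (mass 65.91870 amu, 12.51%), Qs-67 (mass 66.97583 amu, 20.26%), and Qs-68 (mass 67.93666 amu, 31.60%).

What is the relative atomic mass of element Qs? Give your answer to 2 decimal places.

Weight each isotope mass by its fractional abundance: 0.1346 × 62.95871 + 0.2217 × 64.97410 + 0.1251 × 65.91870 + 0.2026 × 66.97583 + 0.3160 × 67.93666
= 8.474242 + 14.404758 + 8.246429 + 13.569303 + 21.467985 = 66.162717 amu

66.16 amu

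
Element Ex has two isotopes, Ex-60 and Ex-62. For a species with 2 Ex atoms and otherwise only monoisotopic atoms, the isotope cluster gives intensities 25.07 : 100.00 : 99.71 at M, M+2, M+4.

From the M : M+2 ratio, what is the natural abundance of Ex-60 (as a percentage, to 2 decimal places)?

Let p = fractional abundance of Ex-60. I(M+2)/I(M) = [C(2,1)·p^1·(1−p)] / p^2 = 2·(1−p)/p = 100.00/25.07 = 3.9888
(1−p)/p = 3.9888/2 = 1.9944  ⇒  p = 1/(1 + 1.9944) = 0.3340
Ex-60: 33.40%, Ex-62: 66.60%.

33.40%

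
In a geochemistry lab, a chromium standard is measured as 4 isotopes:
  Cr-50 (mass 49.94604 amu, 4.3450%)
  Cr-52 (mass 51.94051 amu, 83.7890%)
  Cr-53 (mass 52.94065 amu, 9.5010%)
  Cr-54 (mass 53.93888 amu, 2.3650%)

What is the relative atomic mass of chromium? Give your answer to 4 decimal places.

51.9961 amu

The abundance-weighted mean is 0.043450 × 49.94604 + 0.837890 × 51.94051 + 0.095010 × 52.94065 + 0.023650 × 53.93888
= 2.170155 + 43.520434 + 5.029891 + 1.275655 = 51.996135 amu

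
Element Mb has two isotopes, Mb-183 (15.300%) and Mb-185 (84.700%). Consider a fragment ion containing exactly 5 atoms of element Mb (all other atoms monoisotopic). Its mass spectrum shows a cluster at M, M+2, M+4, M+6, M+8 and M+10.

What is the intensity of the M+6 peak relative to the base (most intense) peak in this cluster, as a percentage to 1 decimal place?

Binomial terms of (0.15300 + 0.84700)^5: M 0.0001, M+2 0.0023, M+4 0.0257, M+6 0.1422, M+8 0.3937, M+10 0.4359 → M+10 is the base peak.
P(M+10) = C(5,5) × 0.15300^0 × 0.84700^5 = 1 × 1.0000 × 0.4359303 = 0.435930 (base)
P(M+6) = C(5,3) × 0.15300^2 × 0.84700^3 = 10 × 0.023409 × 0.60764542 = 0.142244
Relative intensity = 0.142244 / 0.435930 × 100 = 32.6

32.6%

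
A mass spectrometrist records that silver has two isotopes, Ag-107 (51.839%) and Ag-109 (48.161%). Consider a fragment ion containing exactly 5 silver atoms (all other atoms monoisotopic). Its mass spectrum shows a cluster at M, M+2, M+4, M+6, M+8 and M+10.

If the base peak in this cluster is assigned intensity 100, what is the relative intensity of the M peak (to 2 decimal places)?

Term probabilities: M 0.0374, M+2 0.1739, M+4 0.3231, M+6 0.3002, M+8 0.1394, M+10 0.0259. Base peak = M+4.
P(M+4) = C(5,2) × 0.51839^3 × 0.48161^2 = 10 × 0.13930601 × 0.23194819 = 0.323118 (base)
P(M) = C(5,0) × 0.51839^5 × 0.48161^0 = 1 × 0.03743545 × 1.0000 = 0.037435
Relative intensity = 0.037435 / 0.323118 × 100 = 11.59

11.59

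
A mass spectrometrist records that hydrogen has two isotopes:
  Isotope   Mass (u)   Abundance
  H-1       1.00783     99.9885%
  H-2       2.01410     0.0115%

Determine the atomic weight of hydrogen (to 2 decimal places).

The abundance-weighted mean is 0.999885 × 1.00783 + 0.000115 × 2.01410
= 1.007714 + 0.000232 = 1.007946 u

1.01 u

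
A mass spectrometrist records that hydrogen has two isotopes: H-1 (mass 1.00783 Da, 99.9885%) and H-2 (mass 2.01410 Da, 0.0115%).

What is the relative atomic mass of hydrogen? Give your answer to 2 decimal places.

1.01 Da

Average mass = Σ (abundance × isotope mass) = 0.999885 × 1.00783 + 0.000115 × 2.01410
= 1.007714 + 0.000232 = 1.007946 Da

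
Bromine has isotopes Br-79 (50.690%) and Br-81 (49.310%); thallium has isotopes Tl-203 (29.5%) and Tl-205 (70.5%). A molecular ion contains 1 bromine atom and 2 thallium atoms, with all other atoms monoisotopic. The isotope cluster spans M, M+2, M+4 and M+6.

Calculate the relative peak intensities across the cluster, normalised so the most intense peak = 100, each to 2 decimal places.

9.65 : 55.52 : 100.00 : 53.62

Bromine pattern (n=1): 0.5069 : 0.4931
Thallium pattern (n=2): 0.087025 : 0.41595 : 0.497025
Convolve the two distributions (both contribute in 2-u steps):
  M: 0.5069×0.087025 = 0.044113
  M+2: 0.5069×0.41595 + 0.4931×0.087025 = 0.253757
  M+4: 0.5069×0.497025 + 0.4931×0.41595 = 0.457047
  M+6: 0.4931×0.497025 = 0.245083
Scale to base peak (0.457047) = 100: 9.65 : 55.52 : 100.00 : 53.62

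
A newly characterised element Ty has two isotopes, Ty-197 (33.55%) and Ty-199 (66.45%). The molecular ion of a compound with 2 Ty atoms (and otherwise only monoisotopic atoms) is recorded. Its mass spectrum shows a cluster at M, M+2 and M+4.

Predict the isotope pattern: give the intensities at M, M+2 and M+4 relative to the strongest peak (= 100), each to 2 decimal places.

The 2 Ty atoms are independent, so intensities follow the terms of (0.3355 + 0.6645)^2.
P(M) = 0.3355^2 = 0.112560
P(M+2) = 2 × 0.3355^1 × 0.6645^1 = 0.445880
P(M+4) = 0.6645^2 = 0.441560
The M+2 peak is largest (0.445880); scaling to 100 gives 25.24 : 100.00 : 99.03.

25.24 : 100.00 : 99.03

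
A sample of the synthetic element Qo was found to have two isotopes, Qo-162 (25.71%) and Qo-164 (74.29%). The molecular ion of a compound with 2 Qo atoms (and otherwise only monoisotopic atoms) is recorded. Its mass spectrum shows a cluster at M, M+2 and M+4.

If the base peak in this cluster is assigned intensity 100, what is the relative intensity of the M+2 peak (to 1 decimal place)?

Binomial terms of (0.2571 + 0.7429)^2: M 0.0661, M+2 0.3820, M+4 0.5519 → M+4 is the base peak.
P(M+4) = C(2,2) × 0.2571^0 × 0.7429^2 = 1 × 1.0000 × 0.55190041 = 0.551900 (base)
P(M+2) = C(2,1) × 0.2571^1 × 0.7429^1 = 2 × 0.2571 × 0.7429 = 0.381999
Relative intensity = 0.381999 / 0.551900 × 100 = 69.2

69.2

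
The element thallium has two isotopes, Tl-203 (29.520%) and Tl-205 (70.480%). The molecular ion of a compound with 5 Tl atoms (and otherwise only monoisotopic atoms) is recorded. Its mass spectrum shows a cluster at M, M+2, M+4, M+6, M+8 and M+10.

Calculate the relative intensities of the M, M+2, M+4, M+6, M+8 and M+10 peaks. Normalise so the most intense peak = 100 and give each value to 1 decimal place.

0.6 : 7.3 : 35.1 : 83.8 : 100.0 : 47.8

Expanding (0.29520 + 0.70480)^5:
P(M) = 0.29520^5 = 0.002242
P(M+2) = 5 × 0.29520^4 × 0.70480^1 = 0.026761
P(M+4) = 10 × 0.29520^3 × 0.70480^2 = 0.127785
P(M+6) = 10 × 0.29520^2 × 0.70480^3 = 0.305092
P(M+8) = 5 × 0.29520^1 × 0.70480^4 = 0.364208
P(M+10) = 0.70480^5 = 0.173912
The M+8 peak is largest (0.364208); scaling to 100 gives 0.6 : 7.3 : 35.1 : 83.8 : 100.0 : 47.8.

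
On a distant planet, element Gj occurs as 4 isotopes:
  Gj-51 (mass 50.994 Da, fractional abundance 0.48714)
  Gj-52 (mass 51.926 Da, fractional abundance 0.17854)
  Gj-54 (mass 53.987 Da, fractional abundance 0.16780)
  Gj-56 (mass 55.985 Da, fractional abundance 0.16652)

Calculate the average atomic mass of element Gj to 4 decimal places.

52.4937 Da

Ar = Σ fᵢ·mᵢ = 0.48714 × 50.994 + 0.17854 × 51.926 + 0.16780 × 53.987 + 0.16652 × 55.985
= 24.84122 + 9.27087 + 9.05902 + 9.32262 = 52.49373 Da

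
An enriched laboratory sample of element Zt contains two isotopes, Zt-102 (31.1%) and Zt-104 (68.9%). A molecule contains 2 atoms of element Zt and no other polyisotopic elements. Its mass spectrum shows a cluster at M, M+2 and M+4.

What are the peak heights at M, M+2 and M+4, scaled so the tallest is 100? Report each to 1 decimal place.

The 2 Zt atoms are independent, so intensities follow the terms of (0.311 + 0.689)^2.
P(M) = 0.311^2 = 0.096721
P(M+2) = 2 × 0.311^1 × 0.689^1 = 0.428558
P(M+4) = 0.689^2 = 0.474721
The M+4 peak is largest (0.474721); scaling to 100 gives 20.4 : 90.3 : 100.0.

20.4 : 90.3 : 100.0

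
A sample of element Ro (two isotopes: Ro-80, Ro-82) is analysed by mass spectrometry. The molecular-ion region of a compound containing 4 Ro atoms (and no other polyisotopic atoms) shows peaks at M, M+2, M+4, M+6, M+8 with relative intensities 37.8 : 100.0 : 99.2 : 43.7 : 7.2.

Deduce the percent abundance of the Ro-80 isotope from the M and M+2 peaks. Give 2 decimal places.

Write p for the Ro-80 fraction. I(M+2)/I(M) = [C(4,1)·p^3·(1−p)] / p^4 = 4·(1−p)/p = 100.0/37.8 = 2.6455
(1−p)/p = 2.6455/4 = 0.6614  ⇒  p = 1/(1 + 0.6614) = 0.6019
Ro-80: 60.19%, Ro-82: 39.81%.

60.19%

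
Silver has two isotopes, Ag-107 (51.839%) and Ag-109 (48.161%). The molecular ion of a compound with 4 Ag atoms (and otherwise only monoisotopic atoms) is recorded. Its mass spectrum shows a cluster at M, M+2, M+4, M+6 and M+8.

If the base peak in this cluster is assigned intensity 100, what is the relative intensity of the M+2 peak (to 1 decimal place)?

Term probabilities: M 0.0722, M+2 0.2684, M+4 0.3740, M+6 0.2316, M+8 0.0538. Base peak = M+4.
P(M+4) = C(4,2) × 0.51839^2 × 0.48161^2 = 6 × 0.26872819 × 0.23194819 = 0.373986 (base)
P(M+2) = C(4,1) × 0.51839^3 × 0.48161^1 = 4 × 0.13930601 × 0.48161 = 0.268365
Relative intensity = 0.268365 / 0.373986 × 100 = 71.8

71.8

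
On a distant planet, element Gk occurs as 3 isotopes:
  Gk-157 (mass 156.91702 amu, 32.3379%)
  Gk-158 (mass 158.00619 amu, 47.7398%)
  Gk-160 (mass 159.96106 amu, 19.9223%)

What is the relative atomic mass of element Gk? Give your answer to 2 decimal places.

158.04 amu

Weight each isotope mass by its fractional abundance: 0.323379 × 156.91702 + 0.477398 × 158.00619 + 0.199223 × 159.96106
= 50.743669 + 75.431839 + 31.867922 = 158.043430 amu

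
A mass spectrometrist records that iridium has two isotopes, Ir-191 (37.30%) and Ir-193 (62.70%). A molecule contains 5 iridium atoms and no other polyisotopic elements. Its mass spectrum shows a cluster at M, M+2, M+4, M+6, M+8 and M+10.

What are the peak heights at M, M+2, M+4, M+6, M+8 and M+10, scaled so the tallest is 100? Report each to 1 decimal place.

2.1 : 17.7 : 59.5 : 100.0 : 84.0 : 28.3

Each Ir atom is independently Ir-191 (p = 0.3730) or Ir-193 (q = 0.6270); the cluster is the binomial expansion (p + q)^5.
P(M) = 0.3730^5 = 0.007220
P(M+2) = 5 × 0.3730^4 × 0.6270^1 = 0.060684
P(M+4) = 10 × 0.3730^3 × 0.6270^2 = 0.204015
P(M+6) = 10 × 0.3730^2 × 0.6270^3 = 0.342942
P(M+8) = 5 × 0.3730^1 × 0.6270^4 = 0.288237
P(M+10) = 0.6270^5 = 0.096903
The M+6 peak is largest (0.342942); scaling to 100 gives 2.1 : 17.7 : 59.5 : 100.0 : 84.0 : 28.3.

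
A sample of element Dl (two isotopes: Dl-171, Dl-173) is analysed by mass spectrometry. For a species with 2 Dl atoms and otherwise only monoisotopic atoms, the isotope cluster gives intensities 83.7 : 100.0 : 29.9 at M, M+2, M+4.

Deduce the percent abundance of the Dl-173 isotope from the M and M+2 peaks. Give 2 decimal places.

37.40%

If p is the fraction of Dl that is Dl-171, then I(M+2)/I(M) = [C(2,1)·p^1·(1−p)] / p^2 = 2·(1−p)/p = 100.0/83.7 = 1.1947
(1−p)/p = 1.1947/2 = 0.5974  ⇒  p = 1/(1 + 0.5974) = 0.6260
Dl-171: 62.60%, Dl-173: 37.40%.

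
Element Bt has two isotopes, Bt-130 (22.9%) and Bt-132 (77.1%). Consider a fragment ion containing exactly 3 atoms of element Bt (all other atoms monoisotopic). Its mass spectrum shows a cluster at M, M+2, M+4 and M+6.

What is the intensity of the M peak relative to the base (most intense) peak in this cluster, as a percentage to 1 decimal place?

2.6%

Term probabilities: M 0.0120, M+2 0.1213, M+4 0.4084, M+6 0.4583. Base peak = M+6.
P(M+6) = C(3,3) × 0.229^0 × 0.771^3 = 1 × 1.0000 × 0.45831401 = 0.458314 (base)
P(M) = C(3,0) × 0.229^3 × 0.771^0 = 1 × 0.01200899 × 1.0000 = 0.012009
Relative intensity = 0.012009 / 0.458314 × 100 = 2.6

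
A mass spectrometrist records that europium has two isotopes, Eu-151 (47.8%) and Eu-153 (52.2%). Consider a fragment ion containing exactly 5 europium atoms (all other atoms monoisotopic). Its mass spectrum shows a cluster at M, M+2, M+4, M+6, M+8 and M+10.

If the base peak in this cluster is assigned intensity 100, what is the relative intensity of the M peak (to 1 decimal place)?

Binomial terms of (0.478 + 0.522)^5: M 0.0250, M+2 0.1363, M+4 0.2976, M+6 0.3250, M+8 0.1775, M+10 0.0388 → M+6 is the base peak.
P(M+6) = C(5,3) × 0.478^2 × 0.522^3 = 10 × 0.228484 × 0.14223665 = 0.324988 (base)
P(M) = C(5,0) × 0.478^5 × 0.522^0 = 1 × 0.02495396 × 1.0000 = 0.024954
Relative intensity = 0.024954 / 0.324988 × 100 = 7.7

7.7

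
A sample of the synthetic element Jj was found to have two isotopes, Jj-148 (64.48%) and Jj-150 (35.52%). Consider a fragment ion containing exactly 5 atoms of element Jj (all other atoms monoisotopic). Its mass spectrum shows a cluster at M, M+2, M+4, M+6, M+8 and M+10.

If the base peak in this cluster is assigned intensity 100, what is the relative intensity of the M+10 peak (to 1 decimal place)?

1.7

Binomial terms of (0.6448 + 0.3552)^5: M 0.1115, M+2 0.3070, M+4 0.3382, M+6 0.1863, M+8 0.0513, M+10 0.0057 → M+4 is the base peak.
P(M+4) = C(5,2) × 0.6448^3 × 0.3552^2 = 10 × 0.26808659 × 0.12616704 = 0.338237 (base)
P(M+10) = C(5,5) × 0.6448^0 × 0.3552^5 = 1 × 1.0000 × 0.00565412 = 0.005654
Relative intensity = 0.005654 / 0.338237 × 100 = 1.7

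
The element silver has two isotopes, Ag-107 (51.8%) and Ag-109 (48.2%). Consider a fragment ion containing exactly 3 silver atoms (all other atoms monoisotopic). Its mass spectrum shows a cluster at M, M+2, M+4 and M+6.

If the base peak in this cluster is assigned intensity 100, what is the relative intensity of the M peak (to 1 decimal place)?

Binomial terms of (0.518 + 0.482)^3: M 0.1390, M+2 0.3880, M+4 0.3610, M+6 0.1120 → M+2 is the base peak.
P(M+2) = C(3,1) × 0.518^2 × 0.482^1 = 3 × 0.268324 × 0.4820 = 0.387997 (base)
P(M) = C(3,0) × 0.518^3 × 0.482^0 = 1 × 0.13899183 × 1.0000 = 0.138992
Relative intensity = 0.138992 / 0.387997 × 100 = 35.8

35.8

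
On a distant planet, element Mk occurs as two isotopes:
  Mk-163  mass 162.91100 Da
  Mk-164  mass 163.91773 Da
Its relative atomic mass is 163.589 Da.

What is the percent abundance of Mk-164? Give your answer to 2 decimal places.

Writing the weighted mean with unknown fraction x of Mk-163:
162.91100·x + 163.91773·(1 − x) = 163.589
(162.91100 − 163.91773)·x = 163.589 − 163.91773
x = -0.32873 / -1.00673 = 0.32653 → 32.65% Mk-163, 67.35% Mk-164.

67.35%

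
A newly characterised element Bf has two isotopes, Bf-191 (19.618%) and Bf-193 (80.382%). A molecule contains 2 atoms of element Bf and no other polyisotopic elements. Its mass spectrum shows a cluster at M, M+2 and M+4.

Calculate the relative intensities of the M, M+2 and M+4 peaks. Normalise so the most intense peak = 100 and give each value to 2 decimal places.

The 2 Bf atoms are independent, so intensities follow the terms of (0.19618 + 0.80382)^2.
P(M) = 0.19618^2 = 0.038487
P(M+2) = 2 × 0.19618^1 × 0.80382^1 = 0.315387
P(M+4) = 0.80382^2 = 0.646127
The M+4 peak is largest (0.646127); scaling to 100 gives 5.96 : 48.81 : 100.00.

5.96 : 48.81 : 100.00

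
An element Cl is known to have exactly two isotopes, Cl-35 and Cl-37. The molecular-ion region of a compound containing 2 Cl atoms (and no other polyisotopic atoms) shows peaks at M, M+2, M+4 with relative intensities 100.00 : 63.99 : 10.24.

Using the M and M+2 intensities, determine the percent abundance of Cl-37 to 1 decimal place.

Let p = fractional abundance of Cl-35. I(M+2)/I(M) = [C(2,1)·p^1·(1−p)] / p^2 = 2·(1−p)/p = 63.99/100.00 = 0.6399
(1−p)/p = 0.6399/2 = 0.3200  ⇒  p = 1/(1 + 0.3200) = 0.7576
Cl-35: 75.8%, Cl-37: 24.2%.

24.2%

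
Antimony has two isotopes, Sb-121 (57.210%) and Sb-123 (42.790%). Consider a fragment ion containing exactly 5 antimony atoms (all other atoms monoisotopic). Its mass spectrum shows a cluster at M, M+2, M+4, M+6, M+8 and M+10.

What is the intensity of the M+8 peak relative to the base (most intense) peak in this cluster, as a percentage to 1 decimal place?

28.0%

Term probabilities: M 0.0613, M+2 0.2292, M+4 0.3428, M+6 0.2564, M+8 0.0959, M+10 0.0143. Base peak = M+4.
P(M+4) = C(5,2) × 0.57210^3 × 0.42790^2 = 10 × 0.18724742 × 0.18309841 = 0.342847 (base)
P(M+8) = C(5,4) × 0.57210^1 × 0.42790^4 = 5 × 0.5721 × 0.03352503 = 0.095898
Relative intensity = 0.095898 / 0.342847 × 100 = 28.0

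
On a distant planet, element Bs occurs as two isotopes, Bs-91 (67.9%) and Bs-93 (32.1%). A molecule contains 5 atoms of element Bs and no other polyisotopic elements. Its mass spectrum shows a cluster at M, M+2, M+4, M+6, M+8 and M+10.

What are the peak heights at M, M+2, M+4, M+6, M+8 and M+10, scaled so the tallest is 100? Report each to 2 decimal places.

Expanding (0.679 + 0.321)^5:
P(M) = 0.679^5 = 0.144327
P(M+2) = 5 × 0.679^4 × 0.321^1 = 0.341157
P(M+4) = 10 × 0.679^3 × 0.321^2 = 0.322567
P(M+6) = 10 × 0.679^2 × 0.321^3 = 0.152495
P(M+8) = 5 × 0.679^1 × 0.321^4 = 0.036046
P(M+10) = 0.321^5 = 0.003408
The M+2 peak is largest (0.341157); scaling to 100 gives 42.31 : 100.00 : 94.55 : 44.70 : 10.57 : 1.00.

42.31 : 100.00 : 94.55 : 44.70 : 10.57 : 1.00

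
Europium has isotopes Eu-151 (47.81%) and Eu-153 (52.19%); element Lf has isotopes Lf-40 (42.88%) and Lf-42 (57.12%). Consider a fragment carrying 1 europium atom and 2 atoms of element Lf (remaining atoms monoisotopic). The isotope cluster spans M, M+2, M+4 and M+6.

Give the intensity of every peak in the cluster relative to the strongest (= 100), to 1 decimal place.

21.4 : 80.2 : 100.0 : 41.4

Europium pattern (n=1): 0.4781 : 0.5219
Element Lf pattern (n=2): 0.18386944 : 0.48986112 : 0.32626944
Convolve the two distributions (both contribute in 2-u steps):
  M: 0.4781×0.18386944 = 0.087908
  M+2: 0.4781×0.48986112 + 0.5219×0.18386944 = 0.330164
  M+4: 0.4781×0.32626944 + 0.5219×0.48986112 = 0.411648
  M+6: 0.5219×0.32626944 = 0.170280
Scale to base peak (0.411648) = 100: 21.4 : 80.2 : 100.0 : 41.4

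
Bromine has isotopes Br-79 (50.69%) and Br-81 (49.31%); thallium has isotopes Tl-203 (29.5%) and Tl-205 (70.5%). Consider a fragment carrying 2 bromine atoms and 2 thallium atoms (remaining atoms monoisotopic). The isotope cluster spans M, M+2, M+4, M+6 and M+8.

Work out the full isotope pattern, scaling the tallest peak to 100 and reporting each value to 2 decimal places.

6.27 : 42.15 : 100.00 : 97.98 : 33.87

Bromine pattern (n=2): 0.25694761 : 0.49990478 : 0.24314761
Thallium pattern (n=2): 0.087025 : 0.41595 : 0.497025
Convolve the two distributions (both contribute in 2-u steps):
  M: 0.25694761×0.087025 = 0.022361
  M+2: 0.25694761×0.41595 + 0.49990478×0.087025 = 0.150382
  M+4: 0.25694761×0.497025 + 0.49990478×0.41595 + 0.24314761×0.087025 = 0.356805
  M+6: 0.49990478×0.497025 + 0.24314761×0.41595 = 0.349602
  M+8: 0.24314761×0.497025 = 0.120850
Scale to base peak (0.356805) = 100: 6.27 : 42.15 : 100.00 : 97.98 : 33.87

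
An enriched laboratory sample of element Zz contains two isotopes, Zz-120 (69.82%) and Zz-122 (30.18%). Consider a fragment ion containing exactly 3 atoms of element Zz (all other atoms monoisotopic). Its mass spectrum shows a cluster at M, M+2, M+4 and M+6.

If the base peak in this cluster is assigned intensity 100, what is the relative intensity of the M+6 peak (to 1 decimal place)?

6.2

(0.6982 + 0.3018)^3 gives M 0.3404, M+2 0.4414, M+4 0.1908, M+6 0.0275; the largest is M+2.
P(M+2) = C(3,1) × 0.6982^2 × 0.3018^1 = 3 × 0.48748324 × 0.3018 = 0.441367 (base)
P(M+6) = C(3,3) × 0.6982^0 × 0.3018^3 = 1 × 1.0000 × 0.02748892 = 0.027489
Relative intensity = 0.027489 / 0.441367 × 100 = 6.2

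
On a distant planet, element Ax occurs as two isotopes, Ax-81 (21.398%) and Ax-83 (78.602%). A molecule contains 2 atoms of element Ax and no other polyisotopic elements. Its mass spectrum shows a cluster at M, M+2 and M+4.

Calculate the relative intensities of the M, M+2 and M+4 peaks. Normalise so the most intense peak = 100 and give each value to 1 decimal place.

7.4 : 54.4 : 100.0

Each Ax atom is independently Ax-81 (p = 0.21398) or Ax-83 (q = 0.78602); the cluster is the binomial expansion (p + q)^2.
P(M) = 0.21398^2 = 0.045787
P(M+2) = 2 × 0.21398^1 × 0.78602^1 = 0.336385
P(M+4) = 0.78602^2 = 0.617827
The M+4 peak is largest (0.617827); scaling to 100 gives 7.4 : 54.4 : 100.0.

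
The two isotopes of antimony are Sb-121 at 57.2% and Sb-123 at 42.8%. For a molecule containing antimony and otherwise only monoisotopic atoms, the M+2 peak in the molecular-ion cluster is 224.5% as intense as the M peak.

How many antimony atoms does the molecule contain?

The M+2/M ratio from n Sb atoms is n · q/p = n · 0.428/0.572.
n = 2.245 × 0.572/0.428 = 3.00 ≈ 3

3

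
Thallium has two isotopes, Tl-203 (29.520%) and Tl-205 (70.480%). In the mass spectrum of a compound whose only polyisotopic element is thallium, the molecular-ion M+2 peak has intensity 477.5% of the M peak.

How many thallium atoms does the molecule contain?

2

For n independent Tl atoms, I(M+2)/I(M) = n · (abundance Tl-205) / (abundance Tl-203) = n · 0.70480/0.29520.
n = 4.775 × 0.29520/0.70480 = 2.00 ≈ 2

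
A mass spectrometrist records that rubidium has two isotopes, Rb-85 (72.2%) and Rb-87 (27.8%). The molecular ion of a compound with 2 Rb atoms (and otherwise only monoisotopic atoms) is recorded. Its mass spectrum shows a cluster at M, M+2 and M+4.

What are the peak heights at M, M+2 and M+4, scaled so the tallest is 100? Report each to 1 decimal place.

100.0 : 77.0 : 14.8

Expanding (0.722 + 0.278)^2:
P(M) = 0.722^2 = 0.521284
P(M+2) = 2 × 0.722^1 × 0.278^1 = 0.401432
P(M+4) = 0.278^2 = 0.077284
The M peak is largest (0.521284); scaling to 100 gives 100.0 : 77.0 : 14.8.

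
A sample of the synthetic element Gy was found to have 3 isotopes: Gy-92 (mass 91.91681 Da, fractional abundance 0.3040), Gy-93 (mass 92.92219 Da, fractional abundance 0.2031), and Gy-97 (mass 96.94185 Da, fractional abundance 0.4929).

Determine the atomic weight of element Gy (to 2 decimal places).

94.60 Da

Ar = Σ fᵢ·mᵢ = 0.3040 × 91.91681 + 0.2031 × 92.92219 + 0.4929 × 96.94185
= 27.942710 + 18.872497 + 47.782638 = 94.597845 Da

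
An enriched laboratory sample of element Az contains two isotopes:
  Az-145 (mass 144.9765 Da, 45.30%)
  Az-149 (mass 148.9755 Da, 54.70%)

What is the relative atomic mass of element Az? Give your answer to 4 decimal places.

147.1640 Da

Average mass = Σ (abundance × isotope mass) = 0.4530 × 144.9765 + 0.5470 × 148.9755
= 65.67435 + 81.48960 = 147.16395 Da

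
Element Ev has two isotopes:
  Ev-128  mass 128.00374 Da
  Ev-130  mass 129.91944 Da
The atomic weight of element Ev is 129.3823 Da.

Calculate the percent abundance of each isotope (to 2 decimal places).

Ev-128: 28.04%, Ev-130: 71.96%

Let x be the fractional abundance of Ev-128; then Ev-130 has abundance 1 − x.
128.00374·x + 129.91944·(1 − x) = 129.3823
(128.00374 − 129.91944)·x = 129.3823 − 129.91944
x = -0.53714 / -1.91570 = 0.28039 → 28.04% Ev-128, 71.96% Ev-130.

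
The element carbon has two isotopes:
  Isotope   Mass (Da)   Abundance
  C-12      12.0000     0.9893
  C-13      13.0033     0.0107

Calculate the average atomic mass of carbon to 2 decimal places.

12.01 Da

Average mass = Σ (abundance × isotope mass) = 0.9893 × 12.0000 + 0.0107 × 13.0033
= 11.87160 + 0.13914 = 12.01074 Da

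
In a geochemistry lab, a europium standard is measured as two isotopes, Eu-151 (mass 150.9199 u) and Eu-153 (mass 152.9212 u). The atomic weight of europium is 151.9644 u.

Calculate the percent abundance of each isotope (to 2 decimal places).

Eu-151: 47.81%, Eu-153: 52.19%

With x = fraction of Eu-151 (so Eu-153 is 1 − x):
150.9199·x + 152.9212·(1 − x) = 151.9644
(150.9199 − 152.9212)·x = 151.9644 − 152.9212
x = -0.9568 / -2.0013 = 0.47809 → 47.81% Eu-151, 52.19% Eu-153.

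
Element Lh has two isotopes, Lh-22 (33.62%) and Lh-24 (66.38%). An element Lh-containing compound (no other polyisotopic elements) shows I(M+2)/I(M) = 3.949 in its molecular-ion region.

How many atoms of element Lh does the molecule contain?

2

With n Lh atoms, P(M+2)/P(M) = C(n,1)·p^(n−1)q / p^n = n·q/p = n · 0.6638/0.3362.
n = 3.949 × 0.3362/0.6638 = 2.00 ≈ 2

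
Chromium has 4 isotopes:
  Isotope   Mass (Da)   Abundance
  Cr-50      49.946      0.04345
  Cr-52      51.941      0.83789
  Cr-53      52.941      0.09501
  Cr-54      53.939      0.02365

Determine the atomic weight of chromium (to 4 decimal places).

The abundance-weighted mean is 0.04345 × 49.946 + 0.83789 × 51.941 + 0.09501 × 52.941 + 0.02365 × 53.939
= 2.17015 + 43.52084 + 5.02992 + 1.27566 = 51.99657 Da

51.9966 Da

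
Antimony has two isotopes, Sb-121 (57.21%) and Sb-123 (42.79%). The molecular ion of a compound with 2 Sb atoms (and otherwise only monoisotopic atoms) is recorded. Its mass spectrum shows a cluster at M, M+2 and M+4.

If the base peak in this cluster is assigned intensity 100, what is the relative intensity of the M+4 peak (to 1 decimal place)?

37.4

(0.5721 + 0.4279)^2 gives M 0.3273, M+2 0.4896, M+4 0.1831; the largest is M+2.
P(M+2) = C(2,1) × 0.5721^1 × 0.4279^1 = 2 × 0.5721 × 0.4279 = 0.489603 (base)
P(M+4) = C(2,2) × 0.5721^0 × 0.4279^2 = 1 × 1.0000 × 0.18309841 = 0.183098
Relative intensity = 0.183098 / 0.489603 × 100 = 37.4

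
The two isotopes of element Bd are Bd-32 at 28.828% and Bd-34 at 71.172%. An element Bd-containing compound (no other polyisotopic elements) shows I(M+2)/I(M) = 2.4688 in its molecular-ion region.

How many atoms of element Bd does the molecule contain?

For n independent Bd atoms, I(M+2)/I(M) = n · (abundance Bd-34) / (abundance Bd-32) = n · 0.71172/0.28828.
n = 2.4688 × 0.28828/0.71172 = 1.00 ≈ 1

1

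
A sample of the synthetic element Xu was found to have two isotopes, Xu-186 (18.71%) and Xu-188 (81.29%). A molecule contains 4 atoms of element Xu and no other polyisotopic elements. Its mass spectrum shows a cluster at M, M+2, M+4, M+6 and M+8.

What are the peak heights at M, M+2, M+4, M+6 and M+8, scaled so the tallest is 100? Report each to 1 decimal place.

Expanding (0.1871 + 0.8129)^4:
P(M) = 0.1871^4 = 0.001225
P(M+2) = 4 × 0.1871^3 × 0.8129^1 = 0.021297
P(M+4) = 6 × 0.1871^2 × 0.8129^2 = 0.138795
P(M+6) = 4 × 0.1871^1 × 0.8129^3 = 0.402018
P(M+8) = 0.8129^4 = 0.436665
The M+8 peak is largest (0.436665); scaling to 100 gives 0.3 : 4.9 : 31.8 : 92.1 : 100.0.

0.3 : 4.9 : 31.8 : 92.1 : 100.0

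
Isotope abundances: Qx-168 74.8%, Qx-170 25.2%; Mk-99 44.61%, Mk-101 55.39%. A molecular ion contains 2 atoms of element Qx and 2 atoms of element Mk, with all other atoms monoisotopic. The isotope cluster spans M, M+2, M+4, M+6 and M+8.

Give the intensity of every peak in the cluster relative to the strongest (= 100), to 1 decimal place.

30.0 : 94.9 : 100.0 : 39.7 : 5.3

Element Qx pattern (n=2): 0.559504 : 0.376992 : 0.063504
Element Mk pattern (n=2): 0.19900521 : 0.49418958 : 0.30680521
Convolve the two distributions (both contribute in 2-u steps):
  M: 0.559504×0.19900521 = 0.111344
  M+2: 0.559504×0.49418958 + 0.376992×0.19900521 = 0.351524
  M+4: 0.559504×0.30680521 + 0.376992×0.49418958 + 0.063504×0.19900521 = 0.370602
  M+6: 0.376992×0.30680521 + 0.063504×0.49418958 = 0.147046
  M+8: 0.063504×0.30680521 = 0.019483
Scale to base peak (0.370602) = 100: 30.0 : 94.9 : 100.0 : 39.7 : 5.3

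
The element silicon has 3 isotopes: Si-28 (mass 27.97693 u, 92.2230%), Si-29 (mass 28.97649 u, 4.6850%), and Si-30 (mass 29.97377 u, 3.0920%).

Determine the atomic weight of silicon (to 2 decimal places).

Ar = Σ fᵢ·mᵢ = 0.922230 × 27.97693 + 0.046850 × 28.97649 + 0.030920 × 29.97377
= 25.801164 + 1.357549 + 0.926789 = 28.085502 u

28.09 u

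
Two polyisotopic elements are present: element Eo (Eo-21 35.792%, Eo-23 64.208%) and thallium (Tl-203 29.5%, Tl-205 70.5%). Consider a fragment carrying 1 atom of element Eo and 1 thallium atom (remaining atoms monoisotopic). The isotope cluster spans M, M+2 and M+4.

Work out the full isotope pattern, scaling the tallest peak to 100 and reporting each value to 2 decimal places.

23.33 : 97.59 : 100.00

Element Eo pattern (n=1): 0.35792 : 0.64208
Thallium pattern (n=1): 0.2950 : 0.7050
Convolve the two distributions (both contribute in 2-u steps):
  M: 0.35792×0.2950 = 0.105586
  M+2: 0.35792×0.7050 + 0.64208×0.2950 = 0.441747
  M+4: 0.64208×0.7050 = 0.452666
Scale to base peak (0.452666) = 100: 23.33 : 97.59 : 100.00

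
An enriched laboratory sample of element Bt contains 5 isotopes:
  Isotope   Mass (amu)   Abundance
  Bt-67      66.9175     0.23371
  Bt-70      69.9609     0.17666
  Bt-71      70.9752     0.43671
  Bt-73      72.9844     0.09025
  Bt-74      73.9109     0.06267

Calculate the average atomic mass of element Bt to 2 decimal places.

Ar = Σ fᵢ·mᵢ = 0.23371 × 66.9175 + 0.17666 × 69.9609 + 0.43671 × 70.9752 + 0.09025 × 72.9844 + 0.06267 × 73.9109
= 15.63929 + 12.35929 + 30.99558 + 6.58684 + 4.63200 = 70.21300 amu

70.21 amu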